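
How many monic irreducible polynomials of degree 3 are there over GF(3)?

x^(3^3) − x is the product of all monic irreducibles of degree dividing 3; Möbius inversion gives N = (1/3) Σ μ(3/d)·3^d.
Divisors of 3: 1, 3; μ(3/d) for each: -1, 1.
Σ = − 3^1 + 3^3 = 24.
N = 24/3 = 8.

8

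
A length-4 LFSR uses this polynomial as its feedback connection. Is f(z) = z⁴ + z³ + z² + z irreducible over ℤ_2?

No

Check for roots in ℤ_2: f(0) = 0 → root; f(1) = 0 → root.
f(0) = 0, so (z) divides f(z); f is reducible.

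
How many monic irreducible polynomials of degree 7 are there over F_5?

By the necklace-counting formula, N_5(7) = (1/7) Σ_{d|7} μ(7/d)·5^d.
Divisors of 7: 1, 7; μ(7/d) for each: -1, 1.
Σ = − 5^1 + 5^7 = 78120.
N = 78120/7 = 11160.

11160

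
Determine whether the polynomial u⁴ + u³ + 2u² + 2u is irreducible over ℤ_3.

No

Write m(u) = u⁴ + u³ + 2u² + 2u.
Check for roots in ℤ_3: m(0) = 0 → root; m(1) = 0 → root; m(2) = 0 → root.
m(0) = 0, so (u) divides m(u); m is reducible.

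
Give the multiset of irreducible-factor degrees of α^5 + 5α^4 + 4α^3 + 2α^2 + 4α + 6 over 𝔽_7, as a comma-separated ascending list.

5

Write f(α) = α^5 + 5α^4 + 4α^3 + 2α^2 + 4α + 6.
Complete factorization: f(α) = (α^5 + 5α^4 + 4α^3 + 2α^2 + 4α + 6).
Factor degrees with multiplicity: 5 = 5.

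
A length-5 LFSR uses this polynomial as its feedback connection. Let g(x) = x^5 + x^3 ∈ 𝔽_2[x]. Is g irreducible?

Check for roots in 𝔽_2: g(0) = 0 → root; g(1) = 0 → root.
g(0) = 0, so (x) divides g(x); g is reducible.

No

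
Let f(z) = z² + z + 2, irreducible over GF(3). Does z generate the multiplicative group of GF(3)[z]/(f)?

Yes

|GF(3^2)^×| = 3^2 − 1 = 8. Prime factorization: 8 = 2^3.
f is primitive ⇔ z has order 8 in GF(3)[z]/(f), i.e. z^(8/q) ≠ 1 for each prime q | 8.
z^(4) mod f = 2.
None equal 1, so z has full order 8; f is primitive.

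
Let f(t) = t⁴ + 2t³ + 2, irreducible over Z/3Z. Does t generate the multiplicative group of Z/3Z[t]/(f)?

Yes

|GF(3^4)^×| = 3^4 − 1 = 80. Prime factorization: 80 = 2^4·5.
f is primitive ⇔ t has order 80 in GF(3)[t]/(f), i.e. t^(80/q) ≠ 1 for each prime q | 80.
t^(40) mod f = 2.
t^(16) mod f = 2t² + t + 2.
None equal 1, so t has full order 80; f is primitive.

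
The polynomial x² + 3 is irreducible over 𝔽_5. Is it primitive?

Write f(x) = x² + 3.
|GF(5^2)^×| = 5^2 − 1 = 24. Prime factorization: 24 = 2^3·3.
f is primitive ⇔ x has order 24 in GF(5)[x]/(f), i.e. x^(24/q) ≠ 1 for each prime q | 24.
x^(12) mod f = 4.
x^(8) mod f = 1
Since x^(8) = 1, the order of x divides 8 < 24; not primitive.

No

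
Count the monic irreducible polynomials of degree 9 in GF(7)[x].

4483696

The number of monic irreducibles of degree 9 over GF(7) is (1/9)·Σ_{d∣9} μ(9/d) 7^d.
Divisors of 9: 1, 3, 9; μ(9/d) for each: 0, -1, 1.
Σ = − 7^3 + 7^9 = 40353264.
N = 40353264/9 = 4483696.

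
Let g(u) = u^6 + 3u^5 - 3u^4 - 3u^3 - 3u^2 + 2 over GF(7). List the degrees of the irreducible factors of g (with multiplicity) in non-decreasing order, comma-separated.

Complete factorization: g(u) = (u^6 + 3u^5 - 3u^4 - 3u^3 - 3u^2 + 2).
Factor degrees with multiplicity: 6 = 6.

6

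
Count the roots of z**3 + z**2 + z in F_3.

Write g(z) = z**3 + z**2 + z.
Evaluate at each of the 3 elements of F_3:
g(0) = 0 → root; g(1) = 0 → root; g(2) = 2.
Roots: {0, 1}.

2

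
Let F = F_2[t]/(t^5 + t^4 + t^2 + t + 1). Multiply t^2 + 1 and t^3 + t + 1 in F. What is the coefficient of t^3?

Multiply in F_2[t]: (t^2 + 1)·(t^3 + t + 1) = t^5 + t^2 + t + 1.
Reduce using t^5 ≡ t^4 + t^2 + t + 1 (mod t^5 + t^4 + t^2 + t + 1).
Reduced: t^4.

0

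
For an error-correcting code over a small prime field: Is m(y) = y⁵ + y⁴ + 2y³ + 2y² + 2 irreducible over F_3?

Yes

Check for roots in F_3: m(0) = 2; m(1) = 2; m(2) = 2.
No roots, so no linear factors.
Monic irreducibles of degree 2 over GF(3): y² + 1, y² + y + 2, y² + 2y + 2.
None of them divide m (all give nonzero remainder).
No irreducible factor of degree ≤ 2 exists, so m is irreducible over GF(3).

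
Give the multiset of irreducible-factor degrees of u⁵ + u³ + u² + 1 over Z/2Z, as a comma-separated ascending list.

Write f(u) = u⁵ + u³ + u² + 1.
Roots in Z/2Z: f(0) = 1; f(1) = 0 → root.
Linear factors from roots: (u + 1).
Complete factorization: f(u) = (u + 1)^3·(u² + u + 1).
Factor degrees with multiplicity: 1 + 1 + 1 + 2 = 5.

1, 1, 1, 2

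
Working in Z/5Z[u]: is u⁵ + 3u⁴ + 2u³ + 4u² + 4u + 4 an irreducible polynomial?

Yes

Write h(u) = u⁵ + 3u⁴ + 2u³ + 4u² + 4u + 4.
Check for roots in Z/5Z: h(0) = 4; h(1) = 3; h(2) = 4; h(3) = 2; h(4) = 4.
No roots, so no linear factors.
Degree-2 irreducible divisors: test the 10 monic irreducibles of degree 2 over GF(5).
None of them divide h (all give nonzero remainder).
No irreducible factor of degree ≤ 2 exists, so h is irreducible over GF(5).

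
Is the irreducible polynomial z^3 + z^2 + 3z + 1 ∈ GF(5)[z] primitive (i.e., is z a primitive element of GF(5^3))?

No

Write f(z) = z^3 + z^2 + 3z + 1.
|GF(5^3)^×| = 5^3 − 1 = 124. Prime factorization: 124 = 2^2·31.
f is primitive ⇔ z has order 124 in GF(5)[z]/(f), i.e. z^(124/q) ≠ 1 for each prime q | 124.
z^(62) mod f = 1
z^(4) mod f = 3z^2 + 2z + 1.
Since z^(62) = 1, the order of z divides 62 < 124; not primitive.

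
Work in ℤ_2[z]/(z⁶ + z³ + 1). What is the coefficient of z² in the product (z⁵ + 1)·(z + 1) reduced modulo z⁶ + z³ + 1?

0

Multiply in ℤ_2[z]: (z⁵ + 1)·(z + 1) = z⁶ + z⁵ + z + 1.
Reduce using z⁶ ≡ z³ + 1 (mod z⁶ + z³ + 1).
Reduced: z⁵ + z³ + z.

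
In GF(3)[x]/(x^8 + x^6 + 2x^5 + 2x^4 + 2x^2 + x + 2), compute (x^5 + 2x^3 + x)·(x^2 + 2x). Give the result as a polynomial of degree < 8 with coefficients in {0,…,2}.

x^7 + 2x^6 + 2x^5 + x^4 + x^3 + 2x^2

Multiply in GF(3)[x]: (x^5 + 2x^3 + x)·(x^2 + 2x) = x^7 + 2x^6 + 2x^5 + x^4 + x^3 + 2x^2.
Reduced: x^7 + 2x^6 + 2x^5 + x^4 + x^3 + 2x^2.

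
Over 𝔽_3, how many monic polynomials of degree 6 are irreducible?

By the necklace-counting formula, N_3(6) = (1/6) Σ_{d|6} μ(6/d)·3^d.
Divisors of 6: 1, 2, 3, 6; μ(6/d) for each: 1, -1, -1, 1.
Σ = 3^1 − 3^2 − 3^3 + 3^6 = 696.
N = 696/6 = 116.

116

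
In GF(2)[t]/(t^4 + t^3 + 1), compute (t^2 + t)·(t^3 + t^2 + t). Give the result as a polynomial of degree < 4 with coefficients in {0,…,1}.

Multiply in GF(2)[t]: (t^2 + t)·(t^3 + t^2 + t) = t^5 + t^2.
Reduce using t^4 ≡ t^3 + 1 (mod t^4 + t^3 + 1).
Reduced: t^3 + t^2 + t + 1.

t^3 + t^2 + t + 1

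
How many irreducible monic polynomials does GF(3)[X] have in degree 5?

The number of monic irreducibles of degree 5 over GF(3) is (1/5)·Σ_{d∣5} μ(5/d) 3^d.
Divisors of 5: 1, 5; μ(5/d) for each: -1, 1.
Σ = − 3^1 + 3^5 = 240.
N = 240/5 = 48.

48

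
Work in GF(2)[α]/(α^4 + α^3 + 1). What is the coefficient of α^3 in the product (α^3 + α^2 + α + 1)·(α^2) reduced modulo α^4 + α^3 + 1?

Multiply in GF(2)[α]: (α^3 + α^2 + α + 1)·(α^2) = α^5 + α^4 + α^3 + α^2.
Reduce using α^4 ≡ α^3 + 1 (mod α^4 + α^3 + 1).
Reduced: α^3 + α^2 + α.

1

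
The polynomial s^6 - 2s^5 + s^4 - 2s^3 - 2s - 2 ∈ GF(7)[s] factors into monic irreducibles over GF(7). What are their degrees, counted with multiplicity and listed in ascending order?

6

Write f(s) = s^6 - 2s^5 + s^4 - 2s^3 - 2s - 2.
Complete factorization: f(s) = (s^6 - 2s^5 + s^4 - 2s^3 - 2s - 2).
Factor degrees with multiplicity: 6 = 6.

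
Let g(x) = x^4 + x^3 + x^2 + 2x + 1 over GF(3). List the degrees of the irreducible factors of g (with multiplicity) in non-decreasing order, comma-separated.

1, 1, 2

Roots in GF(3): g(0) = 1; g(1) = 0 → root; g(2) = 0 → root.
Linear factors from roots: (x + 2), (x + 1).
Complete factorization: g(x) = (x + 1)·(x + 2)·(x^2 + x + 2).
Factor degrees with multiplicity: 1 + 1 + 2 = 4.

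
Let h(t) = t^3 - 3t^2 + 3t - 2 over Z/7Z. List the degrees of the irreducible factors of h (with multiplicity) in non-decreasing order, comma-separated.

Linear factors from roots: (t - 2), (t - 3), (t + 2).
Complete factorization: h(t) = (t + 2)·(t - 3)·(t - 2).
Factor degrees with multiplicity: 1 + 1 + 1 = 3.

1, 1, 1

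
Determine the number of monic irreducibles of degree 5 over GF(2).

The number of monic irreducibles of degree 5 over GF(2) is (1/5)·Σ_{d∣5} μ(5/d) 2^d.
Divisors of 5: 1, 5; μ(5/d) for each: -1, 1.
Σ = − 2^1 + 2^5 = 30.
N = 30/5 = 6.

6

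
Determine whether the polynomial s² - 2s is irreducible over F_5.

Write P(s) = s² - 2s.
Check for roots in F_5: P(0) = 0 → root; P(1) = 4; P(2) = 0 → root; P(3) = 3; P(4) = 3.
P(0) = 0, so (s) divides P(s); P is reducible.

No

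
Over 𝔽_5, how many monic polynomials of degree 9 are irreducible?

By the necklace-counting formula, N_5(9) = (1/9) Σ_{d|9} μ(9/d)·5^d.
Divisors of 9: 1, 3, 9; μ(9/d) for each: 0, -1, 1.
Σ = − 5^3 + 5^9 = 1953000.
N = 1953000/9 = 217000.

217000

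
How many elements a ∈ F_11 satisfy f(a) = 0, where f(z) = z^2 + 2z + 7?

Evaluate at each of the 11 elements of F_11:
f(0) = 7; f(1) = 10; f(2) = 4; f(3) = 0 → root; f(4) = 9; f(5) = 9; f(6) = 0 → root; f(7) = 4; f(8) = 10; f(9) = 7; f(10) = 6.
Roots: {3, 6}.

2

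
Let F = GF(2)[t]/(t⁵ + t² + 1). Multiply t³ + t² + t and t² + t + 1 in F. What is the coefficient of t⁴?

Multiply in GF(2)[t]: (t³ + t² + t)·(t² + t + 1) = t⁵ + t³ + t.
Reduce using t⁵ ≡ t² + 1 (mod t⁵ + t² + 1).
Reduced: t³ + t² + t + 1.

0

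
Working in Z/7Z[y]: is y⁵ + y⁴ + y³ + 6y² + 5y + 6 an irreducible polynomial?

Write m(y) = y⁵ + y⁴ + y³ + 6y² + 5y + 6.
Check for roots in Z/7Z: m(0) = 6; m(1) = 6; m(2) = 5; m(3) = 6; m(4) = 3; m(5) = 3; m(6) = 6.
No roots, so no linear factors.
Degree-2 irreducible divisors: test the 21 monic irreducibles of degree 2 over GF(7).
None of them divide m (all give nonzero remainder).
No irreducible factor of degree ≤ 2 exists, so m is irreducible over GF(7).

Yes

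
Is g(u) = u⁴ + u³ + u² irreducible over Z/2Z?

No

Check for roots in Z/2Z: g(0) = 0 → root; g(1) = 1.
g(0) = 0, so (u) divides g(u); g is reducible.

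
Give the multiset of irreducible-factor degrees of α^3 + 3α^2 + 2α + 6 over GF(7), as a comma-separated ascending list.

1, 2

Write h(α) = α^3 + 3α^2 + 2α + 6.
Linear factors from roots: (α + 3).
Complete factorization: h(α) = (α + 3)·(α^2 + 2).
Factor degrees with multiplicity: 1 + 2 = 3.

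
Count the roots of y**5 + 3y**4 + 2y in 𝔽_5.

2

Write P(y) = y**5 + 3y**4 + 2y.
Evaluate at each of the 5 elements of 𝔽_5:
P(0) = 0 → root; P(1) = 1; P(2) = 4; P(3) = 2; P(4) = 0 → root.
Roots: {0, 4}.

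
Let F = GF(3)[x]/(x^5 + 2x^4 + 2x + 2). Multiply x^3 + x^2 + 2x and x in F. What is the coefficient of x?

Multiply in GF(3)[x]: (x^3 + x^2 + 2x)·(x) = x^4 + x^3 + 2x^2.
Reduced: x^4 + x^3 + 2x^2.

0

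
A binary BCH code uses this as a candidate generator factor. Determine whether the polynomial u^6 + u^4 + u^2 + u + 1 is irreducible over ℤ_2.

Write f(u) = u^6 + u^4 + u^2 + u + 1.
Check for roots in ℤ_2: f(0) = 1; f(1) = 1.
No roots, so no linear factors.
Monic irreducibles of degree 2 over GF(2): u^2 + u + 1.
None of them divide f (all give nonzero remainder).
Monic irreducibles of degree 3 over GF(2): u^3 + u + 1, u^3 + u^2 + 1.
None of them divide f (all give nonzero remainder).
No irreducible factor of degree ≤ 3 exists, so f is irreducible over GF(2).

Yes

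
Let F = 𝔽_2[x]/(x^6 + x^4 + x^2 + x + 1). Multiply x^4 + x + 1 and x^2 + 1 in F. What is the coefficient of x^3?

Multiply in 𝔽_2[x]: (x^4 + x + 1)·(x^2 + 1) = x^6 + x^4 + x^3 + x^2 + x + 1.
Reduce using x^6 ≡ x^4 + x^2 + x + 1 (mod x^6 + x^4 + x^2 + x + 1).
Reduced: x^3.

1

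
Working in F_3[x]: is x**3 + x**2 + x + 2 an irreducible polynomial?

Write h(x) = x**3 + x**2 + x + 2.
Check for roots in F_3: h(0) = 2; h(1) = 2; h(2) = 1.
No roots. A degree-3 polynomial over a field with no linear factor is irreducible.

Yes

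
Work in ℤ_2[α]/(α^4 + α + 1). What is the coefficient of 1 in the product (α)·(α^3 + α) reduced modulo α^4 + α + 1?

Multiply in ℤ_2[α]: (α)·(α^3 + α) = α^4 + α^2.
Reduce using α^4 ≡ α + 1 (mod α^4 + α + 1).
Reduced: α^2 + α + 1.

1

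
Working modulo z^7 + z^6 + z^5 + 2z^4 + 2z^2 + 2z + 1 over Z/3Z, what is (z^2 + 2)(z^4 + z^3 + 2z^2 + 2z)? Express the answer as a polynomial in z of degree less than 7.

Multiply in Z/3Z[z]: (z^2 + 2)·(z^4 + z^3 + 2z^2 + 2z) = z^6 + z^5 + z^4 + z^3 + z^2 + z.
Reduced: z^6 + z^5 + z^4 + z^3 + z^2 + z.

z^6 + z^5 + z^4 + z^3 + z^2 + z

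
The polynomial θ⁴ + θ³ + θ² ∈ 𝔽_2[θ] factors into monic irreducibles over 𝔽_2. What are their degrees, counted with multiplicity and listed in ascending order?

1, 1, 2

Write f(θ) = θ⁴ + θ³ + θ².
Roots in 𝔽_2: f(0) = 0 → root; f(1) = 1.
Linear factors from roots: (θ).
Complete factorization: f(θ) = (θ)^2·(θ² + θ + 1).
Factor degrees with multiplicity: 1 + 1 + 2 = 4.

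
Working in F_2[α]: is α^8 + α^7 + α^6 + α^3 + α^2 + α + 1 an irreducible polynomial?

Write P(α) = α^8 + α^7 + α^6 + α^3 + α^2 + α + 1.
Check for roots in F_2: P(0) = 1; P(1) = 1.
No roots, so no linear factors.
Monic irreducibles of degree 2 over GF(2): α^2 + α + 1.
None of them divide P (all give nonzero remainder).
Monic irreducibles of degree 3 over GF(2): α^3 + α + 1, α^3 + α^2 + 1.
None of them divide P (all give nonzero remainder).
Monic irreducibles of degree 4 over GF(2): α^4 + α + 1, α^4 + α^3 + 1, α^4 + α^3 + α^2 + α + 1.
None of them divide P (all give nonzero remainder).
No irreducible factor of degree ≤ 4 exists, so P is irreducible over GF(2).

Yes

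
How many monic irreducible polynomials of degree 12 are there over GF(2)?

335

By the necklace-counting formula, N_2(12) = (1/12) Σ_{d|12} μ(12/d)·2^d.
Divisors of 12: 1, 2, 3, 4, 6, 12; μ(12/d) for each: 0, 1, 0, -1, -1, 1.
Σ = 2^2 − 2^4 − 2^6 + 2^12 = 4020.
N = 4020/12 = 335.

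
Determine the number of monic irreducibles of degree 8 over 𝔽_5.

48750

x^(5^8) − x is the product of all monic irreducibles of degree dividing 8; Möbius inversion gives N = (1/8) Σ μ(8/d)·5^d.
Divisors of 8: 1, 2, 4, 8; μ(8/d) for each: 0, 0, -1, 1.
Σ = − 5^4 + 5^8 = 390000.
N = 390000/8 = 48750.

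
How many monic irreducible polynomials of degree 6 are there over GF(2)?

9

x^(2^6) − x is the product of all monic irreducibles of degree dividing 6; Möbius inversion gives N = (1/6) Σ μ(6/d)·2^d.
Divisors of 6: 1, 2, 3, 6; μ(6/d) for each: 1, -1, -1, 1.
Σ = 2^1 − 2^2 − 2^3 + 2^6 = 54.
N = 54/6 = 9.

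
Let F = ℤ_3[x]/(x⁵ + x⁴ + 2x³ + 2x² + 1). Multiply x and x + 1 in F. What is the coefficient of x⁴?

0

Multiply in ℤ_3[x]: (x)·(x + 1) = x² + x.
Reduced: x² + x.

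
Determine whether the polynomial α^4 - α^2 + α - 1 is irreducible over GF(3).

Write m(α) = α^4 - α^2 + α - 1.
Check for roots in GF(3): m(0) = 2; m(1) = 0 → root; m(2) = 1.
m(1) = 0, so (α − 1) divides m(α); m is reducible.

No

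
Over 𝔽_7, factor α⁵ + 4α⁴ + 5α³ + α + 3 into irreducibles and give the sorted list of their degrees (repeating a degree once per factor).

Write g(α) = α⁵ + 4α⁴ + 5α³ + α + 3.
Linear factors from roots: (α + 6), (α + 2), (α + 1).
Complete factorization: g(α) = (α + 1)·(α + 2)·(α + 6)·(α² + 2α + 2).
Factor degrees with multiplicity: 1 + 1 + 1 + 2 = 5.

1, 1, 1, 2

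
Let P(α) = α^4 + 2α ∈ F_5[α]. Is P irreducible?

Check for roots in F_5: P(0) = 0 → root; P(1) = 3; P(2) = 0 → root; P(3) = 2; P(4) = 4.
P(0) = 0, so (α) divides P(α); P is reducible.

No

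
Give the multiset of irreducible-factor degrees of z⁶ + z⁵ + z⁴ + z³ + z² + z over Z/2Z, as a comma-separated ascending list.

Write f(z) = z⁶ + z⁵ + z⁴ + z³ + z² + z.
Roots in Z/2Z: f(0) = 0 → root; f(1) = 0 → root.
Linear factors from roots: (z), (z + 1).
Complete factorization: f(z) = (z)·(z + 1)·(z² + z + 1)^2.
Factor degrees with multiplicity: 1 + 1 + 2 + 2 = 6.

1, 1, 2, 2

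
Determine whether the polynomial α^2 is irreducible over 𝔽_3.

Write g(α) = α^2.
Check for roots in 𝔽_3: g(0) = 0 → root; g(1) = 1; g(2) = 1.
g(0) = 0, so (α) divides g(α); g is reducible.

No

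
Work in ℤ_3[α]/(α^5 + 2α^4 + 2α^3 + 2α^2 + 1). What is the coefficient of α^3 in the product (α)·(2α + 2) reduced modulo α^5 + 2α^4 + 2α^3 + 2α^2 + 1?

0

Multiply in ℤ_3[α]: (α)·(2α + 2) = 2α^2 + 2α.
Reduced: 2α^2 + 2α.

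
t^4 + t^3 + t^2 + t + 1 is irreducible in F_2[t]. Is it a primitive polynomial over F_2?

Write f(t) = t^4 + t^3 + t^2 + t + 1.
|GF(2^4)^×| = 2^4 − 1 = 15. Prime factorization: 15 = 3·5.
f is primitive ⇔ t has order 15 in GF(2)[t]/(f), i.e. t^(15/q) ≠ 1 for each prime q | 15.
t^(5) mod f = 1
t^(3) mod f = t^3.
Since t^(5) = 1, the order of t divides 5 < 15; not primitive.

No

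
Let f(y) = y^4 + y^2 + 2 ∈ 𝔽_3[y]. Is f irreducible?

Check for roots in 𝔽_3: f(0) = 2; f(1) = 1; f(2) = 1.
No roots, so no linear factors.
Monic irreducibles of degree 2 over GF(3): y^2 + 1, y^2 + y + 2, y^2 + 2y + 2.
None of them divide f (all give nonzero remainder).
No irreducible factor of degree ≤ 2 exists, so f is irreducible over GF(3).

Yes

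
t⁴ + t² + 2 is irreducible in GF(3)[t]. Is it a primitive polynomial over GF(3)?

No

Write f(t) = t⁴ + t² + 2.
|GF(3^4)^×| = 3^4 − 1 = 80. Prime factorization: 80 = 2^4·5.
f is primitive ⇔ t has order 80 in GF(3)[t]/(f), i.e. t^(80/q) ≠ 1 for each prime q | 80.
t^(40) mod f = 2.
t^(16) mod f = 1
Since t^(16) = 1, the order of t divides 16 < 80; not primitive.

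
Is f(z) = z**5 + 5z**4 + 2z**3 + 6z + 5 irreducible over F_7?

Check for roots in F_7: f(0) = 5; f(1) = 5; f(2) = 5; f(3) = 4; f(4) = 4; f(5) = 4; f(6) = 1.
No roots, so no linear factors.
Degree-2 irreducible divisors: test the 21 monic irreducibles of degree 2 over GF(7).
None of them divide f (all give nonzero remainder).
No irreducible factor of degree ≤ 2 exists, so f is irreducible over GF(7).

Yes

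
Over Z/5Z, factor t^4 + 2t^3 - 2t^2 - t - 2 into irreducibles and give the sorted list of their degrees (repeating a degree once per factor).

1, 3

Write f(t) = t^4 + 2t^3 - 2t^2 - t - 2.
Roots in Z/5Z: f(0) = 3; f(1) = 3; f(2) = 0 → root; f(3) = 2; f(4) = 1.
Linear factors from roots: (t - 2).
Complete factorization: f(t) = (t - 2)·(t^3 - t^2 + t + 1).
Factor degrees with multiplicity: 1 + 3 = 4.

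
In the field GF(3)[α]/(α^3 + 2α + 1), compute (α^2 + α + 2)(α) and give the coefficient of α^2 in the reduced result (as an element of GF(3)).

Multiply in GF(3)[α]: (α^2 + α + 2)·(α) = α^3 + α^2 + 2α.
Reduce using α^3 ≡ α + 2 (mod α^3 + 2α + 1).
Reduced: α^2 + 2.

1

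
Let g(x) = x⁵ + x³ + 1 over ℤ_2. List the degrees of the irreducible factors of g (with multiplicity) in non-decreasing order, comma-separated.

5

Roots in ℤ_2: g(0) = 1; g(1) = 1.
Complete factorization: g(x) = (x⁵ + x³ + 1).
Factor degrees with multiplicity: 5 = 5.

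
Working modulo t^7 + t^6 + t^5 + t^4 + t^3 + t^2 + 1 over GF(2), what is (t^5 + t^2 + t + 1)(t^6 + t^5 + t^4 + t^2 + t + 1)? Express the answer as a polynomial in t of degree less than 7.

t^6 + t^5 + t^4 + t^2 + 1

Multiply in GF(2)[t]: (t^5 + t^2 + t + 1)·(t^6 + t^5 + t^4 + t^2 + t + 1) = t^11 + t^10 + t^9 + t^8 + t^7 + t^5 + t^2 + 1.
Reduce using t^7 ≡ t^6 + t^5 + t^4 + t^3 + t^2 + 1 (mod t^7 + t^6 + t^5 + t^4 + t^3 + t^2 + 1).
Reduced: t^6 + t^5 + t^4 + t^2 + 1.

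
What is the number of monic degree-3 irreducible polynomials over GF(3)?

8

The number of monic irreducibles of degree 3 over GF(3) is (1/3)·Σ_{d∣3} μ(3/d) 3^d.
Divisors of 3: 1, 3; μ(3/d) for each: -1, 1.
Σ = − 3^1 + 3^3 = 24.
N = 24/3 = 8.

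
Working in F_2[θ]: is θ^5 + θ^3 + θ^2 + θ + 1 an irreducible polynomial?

Yes

Write h(θ) = θ^5 + θ^3 + θ^2 + θ + 1.
Check for roots in F_2: h(0) = 1; h(1) = 1.
No roots, so no linear factors.
Monic irreducibles of degree 2 over GF(2): θ^2 + θ + 1.
None of them divide h (all give nonzero remainder).
No irreducible factor of degree ≤ 2 exists, so h is irreducible over GF(2).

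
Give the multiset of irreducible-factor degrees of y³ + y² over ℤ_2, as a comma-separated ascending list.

Write f(y) = y³ + y².
Roots in ℤ_2: f(0) = 0 → root; f(1) = 0 → root.
Linear factors from roots: (y), (y + 1).
Complete factorization: f(y) = (y + 1)·(y)^2.
Factor degrees with multiplicity: 1 + 1 + 1 = 3.

1, 1, 1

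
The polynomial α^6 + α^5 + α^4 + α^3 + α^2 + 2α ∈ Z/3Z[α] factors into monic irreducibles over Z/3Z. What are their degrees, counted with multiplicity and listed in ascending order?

Write g(α) = α^6 + α^5 + α^4 + α^3 + α^2 + 2α.
Roots in Z/3Z: g(0) = 0 → root; g(1) = 1; g(2) = 2.
Linear factors from roots: (α).
Complete factorization: g(α) = (α)·(α^2 + 2α + 2)·(α^3 + 2α^2 + α + 1).
Factor degrees with multiplicity: 1 + 2 + 3 = 6.

1, 2, 3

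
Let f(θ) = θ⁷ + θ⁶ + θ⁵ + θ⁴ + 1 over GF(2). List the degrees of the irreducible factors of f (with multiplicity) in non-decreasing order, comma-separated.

7

Roots in GF(2): f(0) = 1; f(1) = 1.
Complete factorization: f(θ) = (θ⁷ + θ⁶ + θ⁵ + θ⁴ + 1).
Factor degrees with multiplicity: 7 = 7.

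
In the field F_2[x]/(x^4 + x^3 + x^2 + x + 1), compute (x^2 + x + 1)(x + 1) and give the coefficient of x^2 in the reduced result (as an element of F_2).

Multiply in F_2[x]: (x^2 + x + 1)·(x + 1) = x^3 + 1.
Reduced: x^3 + 1.

0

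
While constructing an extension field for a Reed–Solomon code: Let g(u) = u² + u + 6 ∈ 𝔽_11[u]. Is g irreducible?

Check each element of 𝔽_11 for a root: g(0)=6, g(1)=8, g(2)=1, g(3)=7, g(4)=4, g(5)=3, g(6)=4, g(7)=7, g(8)=1, g(9)=8, g(10)=6.
No roots. A degree-2 polynomial over a field with no linear factor is irreducible.

Yes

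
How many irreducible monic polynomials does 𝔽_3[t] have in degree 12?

The number of monic irreducibles of degree 12 over GF(3) is (1/12)·Σ_{d∣12} μ(12/d) 3^d.
Divisors of 12: 1, 2, 3, 4, 6, 12; μ(12/d) for each: 0, 1, 0, -1, -1, 1.
Σ = 3^2 − 3^4 − 3^6 + 3^12 = 530640.
N = 530640/12 = 44220.

44220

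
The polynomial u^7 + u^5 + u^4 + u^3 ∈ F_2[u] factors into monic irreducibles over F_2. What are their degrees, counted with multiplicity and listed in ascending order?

1, 1, 1, 1, 3

Write g(u) = u^7 + u^5 + u^4 + u^3.
Roots in F_2: g(0) = 0 → root; g(1) = 0 → root.
Linear factors from roots: (u), (u + 1).
Complete factorization: g(u) = (u + 1)·(u)^3·(u^3 + u^2 + 1).
Factor degrees with multiplicity: 1 + 1 + 1 + 1 + 3 = 7.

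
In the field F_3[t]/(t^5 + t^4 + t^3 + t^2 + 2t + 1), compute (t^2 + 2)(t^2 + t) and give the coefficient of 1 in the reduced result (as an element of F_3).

Multiply in F_3[t]: (t^2 + 2)·(t^2 + t) = t^4 + t^3 + 2t^2 + 2t.
Reduced: t^4 + t^3 + 2t^2 + 2t.

0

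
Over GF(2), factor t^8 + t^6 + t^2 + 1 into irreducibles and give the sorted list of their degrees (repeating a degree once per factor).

1, 1, 1, 1, 2, 2

Write f(t) = t^8 + t^6 + t^2 + 1.
Roots in GF(2): f(0) = 1; f(1) = 0 → root.
Linear factors from roots: (t + 1).
Complete factorization: f(t) = (t + 1)^4·(t^2 + t + 1)^2.
Factor degrees with multiplicity: 1 + 1 + 1 + 1 + 2 + 2 = 8.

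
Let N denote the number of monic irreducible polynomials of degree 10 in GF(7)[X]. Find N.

28245840

The number of monic irreducibles of degree 10 over GF(7) is (1/10)·Σ_{d∣10} μ(10/d) 7^d.
Divisors of 10: 1, 2, 5, 10; μ(10/d) for each: 1, -1, -1, 1.
Σ = 7^1 − 7^2 − 7^5 + 7^10 = 282458400.
N = 282458400/10 = 28245840.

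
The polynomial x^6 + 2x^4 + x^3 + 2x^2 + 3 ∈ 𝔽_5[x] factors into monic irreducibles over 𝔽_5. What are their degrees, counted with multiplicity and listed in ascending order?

1, 2, 3

Write g(x) = x^6 + 2x^4 + x^3 + 2x^2 + 3.
Roots in 𝔽_5: g(0) = 3; g(1) = 4; g(2) = 0 → root; g(3) = 4; g(4) = 2.
Linear factors from roots: (x + 3).
Complete factorization: g(x) = (x + 3)·(x^2 + 2x + 3)·(x^3 + 3x + 2).
Factor degrees with multiplicity: 1 + 2 + 3 = 6.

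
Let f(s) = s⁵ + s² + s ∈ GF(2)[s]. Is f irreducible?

Check for roots in GF(2): f(0) = 0 → root; f(1) = 1.
f(0) = 0, so (s) divides f(s); f is reducible.

No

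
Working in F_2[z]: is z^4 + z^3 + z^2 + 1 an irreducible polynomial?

No

Write f(z) = z^4 + z^3 + z^2 + 1.
Check for roots in F_2: f(0) = 1; f(1) = 0 → root.
f(1) = 0, so (z − 1) divides f(z); f is reducible.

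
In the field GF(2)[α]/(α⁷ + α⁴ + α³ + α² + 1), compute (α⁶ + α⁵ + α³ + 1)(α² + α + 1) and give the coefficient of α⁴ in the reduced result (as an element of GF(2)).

Multiply in GF(2)[α]: (α⁶ + α⁵ + α³ + 1)·(α² + α + 1) = α⁸ + α⁴ + α³ + α² + α + 1.
Reduce using α⁷ ≡ α⁴ + α³ + α² + 1 (mod α⁷ + α⁴ + α³ + α² + 1).
Reduced: α⁵ + α² + 1.

0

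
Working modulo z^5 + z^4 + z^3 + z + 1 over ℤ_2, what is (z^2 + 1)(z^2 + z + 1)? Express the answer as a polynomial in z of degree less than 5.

Multiply in ℤ_2[z]: (z^2 + 1)·(z^2 + z + 1) = z^4 + z^3 + z + 1.
Reduced: z^4 + z^3 + z + 1.

z^4 + z^3 + z + 1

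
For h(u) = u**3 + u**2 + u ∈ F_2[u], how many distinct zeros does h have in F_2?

Evaluate at each of the 2 elements of F_2:
h(0) = 0 → root; h(1) = 1.
Roots: {0}.

1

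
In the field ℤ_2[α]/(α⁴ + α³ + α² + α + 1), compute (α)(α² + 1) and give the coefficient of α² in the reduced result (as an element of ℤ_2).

0

Multiply in ℤ_2[α]: (α)·(α² + 1) = α³ + α.
Reduced: α³ + α.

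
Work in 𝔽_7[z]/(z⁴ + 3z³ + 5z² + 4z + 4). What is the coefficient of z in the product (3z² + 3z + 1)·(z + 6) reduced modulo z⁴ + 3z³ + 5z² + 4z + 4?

5

Multiply in 𝔽_7[z]: (3z² + 3z + 1)·(z + 6) = 3z³ + 5z + 6.
Reduced: 3z³ + 5z + 6.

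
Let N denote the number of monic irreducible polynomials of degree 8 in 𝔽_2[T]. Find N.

The number of monic irreducibles of degree 8 over GF(2) is (1/8)·Σ_{d∣8} μ(8/d) 2^d.
Divisors of 8: 1, 2, 4, 8; μ(8/d) for each: 0, 0, -1, 1.
Σ = − 2^4 + 2^8 = 240.
N = 240/8 = 30.

30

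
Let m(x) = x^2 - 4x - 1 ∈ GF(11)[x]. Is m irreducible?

No

Check each element of GF(11) for a root: m(0)=10, m(1)=7, m(2)=6, m(3)=7, m(4)=10, m(5)=4, m(6)=0, m(7)=9, m(8)=9, m(9)=0, m(10)=4.
m(6) = 0, so (x − 6) divides m(x); m is reducible.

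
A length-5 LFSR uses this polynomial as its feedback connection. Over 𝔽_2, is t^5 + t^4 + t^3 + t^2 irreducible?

Write P(t) = t^5 + t^4 + t^3 + t^2.
Check for roots in 𝔽_2: P(0) = 0 → root; P(1) = 0 → root.
P(0) = 0, so (t) divides P(t); P is reducible.

No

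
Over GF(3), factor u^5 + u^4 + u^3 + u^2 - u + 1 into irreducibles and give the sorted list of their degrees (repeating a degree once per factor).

Write g(u) = u^5 + u^4 + u^3 + u^2 - u + 1.
Roots in GF(3): g(0) = 1; g(1) = 1; g(2) = 2.
Complete factorization: g(u) = (u^5 + u^4 + u^3 + u^2 - u + 1).
Factor degrees with multiplicity: 5 = 5.

5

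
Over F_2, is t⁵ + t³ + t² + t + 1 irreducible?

Yes

Write f(t) = t⁵ + t³ + t² + t + 1.
Check for roots in F_2: f(0) = 1; f(1) = 1.
No roots, so no linear factors.
Monic irreducibles of degree 2 over GF(2): t² + t + 1.
None of them divide f (all give nonzero remainder).
No irreducible factor of degree ≤ 2 exists, so f is irreducible over GF(2).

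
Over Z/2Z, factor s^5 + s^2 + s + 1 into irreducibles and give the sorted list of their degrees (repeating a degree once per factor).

1, 1, 3

Write f(s) = s^5 + s^2 + s + 1.
Roots in Z/2Z: f(0) = 1; f(1) = 0 → root.
Linear factors from roots: (s + 1).
Complete factorization: f(s) = (s + 1)^2·(s^3 + s + 1).
Factor degrees with multiplicity: 1 + 1 + 3 = 5.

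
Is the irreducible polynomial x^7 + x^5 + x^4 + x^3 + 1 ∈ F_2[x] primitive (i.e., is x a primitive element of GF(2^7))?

Yes

Write f(x) = x^7 + x^5 + x^4 + x^3 + 1.
|GF(2^7)^×| = 2^7 − 1 = 127. Prime factorization: 127 = 127.
f is primitive ⇔ x has order 127 in GF(2)[x]/(f), i.e. x^(127/q) ≠ 1 for each prime q | 127.
x^(1) mod f = x.
None equal 1, so x has full order 127; f is primitive.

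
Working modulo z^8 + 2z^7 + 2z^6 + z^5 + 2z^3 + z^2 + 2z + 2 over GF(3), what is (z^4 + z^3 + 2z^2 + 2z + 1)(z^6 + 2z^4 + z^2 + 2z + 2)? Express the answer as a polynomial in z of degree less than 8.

Multiply in GF(3)[z]: (z^4 + z^3 + 2z^2 + 2z + 1)·(z^6 + 2z^4 + z^2 + 2z + 2) = z^10 + z^9 + z^8 + z^7 + z^5 + 2z^4 + 2z^3 + 2.
Reduce using z^8 ≡ z^7 + z^6 + 2z^5 + z^3 + 2z^2 + z + 1 (mod z^8 + 2z^7 + 2z^6 + z^5 + 2z^3 + z^2 + 2z + 2).
Reduced: 2z^6 + z^5 + 2z^3 + 2z^2.

2z^6 + z^5 + 2z^3 + 2z^2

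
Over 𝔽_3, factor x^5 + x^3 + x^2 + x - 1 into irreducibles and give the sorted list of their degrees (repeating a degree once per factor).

Write h(x) = x^5 + x^3 + x^2 + x - 1.
Roots in 𝔽_3: h(0) = 2; h(1) = 0 → root; h(2) = 0 → root.
Linear factors from roots: (x - 1), (x + 1).
Complete factorization: h(x) = (x + 1)·(x - 1)·(x^3 - x + 1).
Factor degrees with multiplicity: 1 + 1 + 3 = 5.

1, 1, 3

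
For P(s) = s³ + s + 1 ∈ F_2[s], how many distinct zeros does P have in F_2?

0

Evaluate at each of the 2 elements of F_2:
P(0) = 1; P(1) = 1.
No element is a root.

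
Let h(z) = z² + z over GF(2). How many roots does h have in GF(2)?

2

Evaluate at each of the 2 elements of GF(2):
h(0) = 0 → root; h(1) = 0 → root.
Roots: {0, 1}.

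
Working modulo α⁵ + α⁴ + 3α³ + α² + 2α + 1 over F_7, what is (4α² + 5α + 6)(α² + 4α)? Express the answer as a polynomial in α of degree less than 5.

4α^4 + 5α^2 + 3α

Multiply in F_7[α]: (4α² + 5α + 6)·(α² + 4α) = 4α⁴ + 5α² + 3α.
Reduced: 4α⁴ + 5α² + 3α.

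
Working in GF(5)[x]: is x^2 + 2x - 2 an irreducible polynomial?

Write g(x) = x^2 + 2x - 2.
Check for roots in GF(5): g(0) = 3; g(1) = 1; g(2) = 1; g(3) = 3; g(4) = 2.
No roots. A degree-2 polynomial over a field with no linear factor is irreducible.

Yes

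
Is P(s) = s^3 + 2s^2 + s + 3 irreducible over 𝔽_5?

Yes

Check for roots in 𝔽_5: P(0) = 3; P(1) = 2; P(2) = 1; P(3) = 1; P(4) = 3.
No roots. A degree-3 polynomial over a field with no linear factor is irreducible.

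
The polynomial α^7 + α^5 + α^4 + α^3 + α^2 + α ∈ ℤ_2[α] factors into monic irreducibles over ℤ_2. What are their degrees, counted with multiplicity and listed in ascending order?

1, 1, 1, 4

Write g(α) = α^7 + α^5 + α^4 + α^3 + α^2 + α.
Roots in ℤ_2: g(0) = 0 → root; g(1) = 0 → root.
Linear factors from roots: (α), (α + 1).
Complete factorization: g(α) = (α)·(α + 1)^2·(α^4 + α + 1).
Factor degrees with multiplicity: 1 + 1 + 1 + 4 = 7.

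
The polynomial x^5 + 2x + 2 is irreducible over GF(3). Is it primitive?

Write f(x) = x^5 + 2x + 2.
|GF(3^5)^×| = 3^5 − 1 = 242. Prime factorization: 242 = 2·11^2.
f is primitive ⇔ x has order 242 in GF(3)[x]/(f), i.e. x^(242/q) ≠ 1 for each prime q | 242.
x^(121) mod f = 1
x^(22) mod f = x^3 + 2x^2 + 2x + 1.
Since x^(121) = 1, the order of x divides 121 < 242; not primitive.

No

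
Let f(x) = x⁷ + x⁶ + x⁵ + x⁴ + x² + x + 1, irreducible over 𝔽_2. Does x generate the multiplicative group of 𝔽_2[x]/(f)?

|GF(2^7)^×| = 2^7 − 1 = 127. Prime factorization: 127 = 127.
f is primitive ⇔ x has order 127 in GF(2)[x]/(f), i.e. x^(127/q) ≠ 1 for each prime q | 127.
x^(1) mod f = x.
None equal 1, so x has full order 127; f is primitive.

Yes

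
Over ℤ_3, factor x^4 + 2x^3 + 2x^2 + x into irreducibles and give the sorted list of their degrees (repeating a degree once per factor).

1, 1, 1, 1

Write g(x) = x^4 + 2x^3 + 2x^2 + x.
Roots in ℤ_3: g(0) = 0 → root; g(1) = 0 → root; g(2) = 0 → root.
Linear factors from roots: (x), (x + 2), (x + 1).
Complete factorization: g(x) = (x)·(x + 1)·(x + 2)^2.
Factor degrees with multiplicity: 1 + 1 + 1 + 1 = 4.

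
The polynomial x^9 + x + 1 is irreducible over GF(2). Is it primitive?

No

Write f(x) = x^9 + x + 1.
|GF(2^9)^×| = 2^9 − 1 = 511. Prime factorization: 511 = 7·73.
f is primitive ⇔ x has order 511 in GF(2)[x]/(f), i.e. x^(511/q) ≠ 1 for each prime q | 511.
x^(73) mod f = 1
x^(7) mod f = x^7.
Since x^(73) = 1, the order of x divides 73 < 511; not primitive.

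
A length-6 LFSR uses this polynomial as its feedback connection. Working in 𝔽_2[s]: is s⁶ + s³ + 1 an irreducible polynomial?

Yes

Write f(s) = s⁶ + s³ + 1.
Check for roots in 𝔽_2: f(0) = 1; f(1) = 1.
No roots, so no linear factors.
Monic irreducibles of degree 2 over GF(2): s² + s + 1.
None of them divide f (all give nonzero remainder).
Monic irreducibles of degree 3 over GF(2): s³ + s + 1, s³ + s² + 1.
None of them divide f (all give nonzero remainder).
No irreducible factor of degree ≤ 3 exists, so f is irreducible over GF(2).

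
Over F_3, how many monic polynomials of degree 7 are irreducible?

312

The number of monic irreducibles of degree 7 over GF(3) is (1/7)·Σ_{d∣7} μ(7/d) 3^d.
Divisors of 7: 1, 7; μ(7/d) for each: -1, 1.
Σ = − 3^1 + 3^7 = 2184.
N = 2184/7 = 312.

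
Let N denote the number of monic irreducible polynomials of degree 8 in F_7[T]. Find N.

720300

By the necklace-counting formula, N_7(8) = (1/8) Σ_{d|8} μ(8/d)·7^d.
Divisors of 8: 1, 2, 4, 8; μ(8/d) for each: 0, 0, -1, 1.
Σ = − 7^4 + 7^8 = 5762400.
N = 5762400/8 = 720300.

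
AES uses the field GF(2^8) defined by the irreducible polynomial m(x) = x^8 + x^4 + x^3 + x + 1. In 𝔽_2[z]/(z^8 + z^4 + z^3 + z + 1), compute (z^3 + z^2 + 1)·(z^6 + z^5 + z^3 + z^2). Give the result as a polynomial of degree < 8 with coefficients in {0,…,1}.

Multiply in 𝔽_2[z]: (z^3 + z^2 + 1)·(z^6 + z^5 + z^3 + z^2) = z^9 + z^7 + z^5 + z^4 + z^3 + z^2.
Reduce using z^8 ≡ z^4 + z^3 + z + 1 (mod z^8 + z^4 + z^3 + z + 1).
Reduced: z^7 + z^3 + z.

z^7 + z^3 + z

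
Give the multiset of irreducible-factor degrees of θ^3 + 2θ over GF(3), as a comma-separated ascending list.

1, 1, 1

Write g(θ) = θ^3 + 2θ.
Roots in GF(3): g(0) = 0 → root; g(1) = 0 → root; g(2) = 0 → root.
Linear factors from roots: (θ), (θ + 2), (θ + 1).
Complete factorization: g(θ) = (θ)·(θ + 1)·(θ + 2).
Factor degrees with multiplicity: 1 + 1 + 1 = 3.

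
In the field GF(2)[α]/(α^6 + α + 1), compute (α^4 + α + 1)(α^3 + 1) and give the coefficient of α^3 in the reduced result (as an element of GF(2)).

Multiply in GF(2)[α]: (α^4 + α + 1)·(α^3 + 1) = α^7 + α^3 + α + 1.
Reduce using α^6 ≡ α + 1 (mod α^6 + α + 1).
Reduced: α^3 + α^2 + 1.

1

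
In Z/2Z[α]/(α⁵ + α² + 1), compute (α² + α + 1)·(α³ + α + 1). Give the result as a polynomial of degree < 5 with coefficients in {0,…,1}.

α^4 + α^2

Multiply in Z/2Z[α]: (α² + α + 1)·(α³ + α + 1) = α⁵ + α⁴ + 1.
Reduce using α⁵ ≡ α² + 1 (mod α⁵ + α² + 1).
Reduced: α⁴ + α².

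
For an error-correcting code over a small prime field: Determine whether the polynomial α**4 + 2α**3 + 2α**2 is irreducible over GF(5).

No

Write P(α) = α**4 + 2α**3 + 2α**2.
Check for roots in GF(5): P(0) = 0 → root; P(1) = 0 → root; P(2) = 0 → root; P(3) = 3; P(4) = 1.
P(0) = 0, so (α) divides P(α); P is reducible.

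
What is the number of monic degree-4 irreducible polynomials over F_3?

18

By the necklace-counting formula, N_3(4) = (1/4) Σ_{d|4} μ(4/d)·3^d.
Divisors of 4: 1, 2, 4; μ(4/d) for each: 0, -1, 1.
Σ = − 3^2 + 3^4 = 72.
N = 72/4 = 18.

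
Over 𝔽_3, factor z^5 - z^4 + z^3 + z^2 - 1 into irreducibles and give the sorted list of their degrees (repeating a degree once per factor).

Write f(z) = z^5 - z^4 + z^3 + z^2 - 1.
Roots in 𝔽_3: f(0) = 2; f(1) = 1; f(2) = 0 → root.
Linear factors from roots: (z + 1).
Complete factorization: f(z) = (z + 1)·(z^2 + 1)·(z^2 + z - 1).
Factor degrees with multiplicity: 1 + 2 + 2 = 5.

1, 2, 2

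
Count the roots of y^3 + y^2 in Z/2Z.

Write P(y) = y^3 + y^2.
Evaluate at each of the 2 elements of Z/2Z:
P(0) = 0 → root; P(1) = 0 → root.
Roots: {0, 1}.

2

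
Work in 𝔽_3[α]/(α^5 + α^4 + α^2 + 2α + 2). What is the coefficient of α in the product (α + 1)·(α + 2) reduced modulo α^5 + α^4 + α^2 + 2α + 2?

0

Multiply in 𝔽_3[α]: (α + 1)·(α + 2) = α^2 + 2.
Reduced: α^2 + 2.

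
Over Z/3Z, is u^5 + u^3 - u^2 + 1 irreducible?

Write m(u) = u^5 + u^3 - u^2 + 1.
Check for roots in Z/3Z: m(0) = 1; m(1) = 2; m(2) = 1.
No roots, so no linear factors.
Monic irreducibles of degree 2 over GF(3): u^2 + 1, u^2 + u - 1, u^2 - u - 1.
None of them divide m (all give nonzero remainder).
No irreducible factor of degree ≤ 2 exists, so m is irreducible over GF(3).

Yes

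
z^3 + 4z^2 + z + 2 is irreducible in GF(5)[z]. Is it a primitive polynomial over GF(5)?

Yes

Write f(z) = z^3 + 4z^2 + z + 2.
|GF(5^3)^×| = 5^3 − 1 = 124. Prime factorization: 124 = 2^2·31.
f is primitive ⇔ z has order 124 in GF(5)[z]/(f), i.e. z^(124/q) ≠ 1 for each prime q | 124.
z^(62) mod f = 4.
z^(4) mod f = 2z + 3.
None equal 1, so z has full order 124; f is primitive.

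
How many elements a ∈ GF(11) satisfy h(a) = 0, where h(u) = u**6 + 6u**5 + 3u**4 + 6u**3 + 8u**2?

2

Evaluate at each of the 11 elements of GF(11):
h(0) = 0 → root; h(1) = 2; h(2) = 10; h(3) = 2; h(4) = 3; h(5) = 9; h(6) = 4; h(7) = 4; h(8) = 7; h(9) = 3; h(10) = 0 → root.
Roots: {0, 10}.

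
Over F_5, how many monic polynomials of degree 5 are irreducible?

624

x^(5^5) − x is the product of all monic irreducibles of degree dividing 5; Möbius inversion gives N = (1/5) Σ μ(5/d)·5^d.
Divisors of 5: 1, 5; μ(5/d) for each: -1, 1.
Σ = − 5^1 + 5^5 = 3120.
N = 3120/5 = 624.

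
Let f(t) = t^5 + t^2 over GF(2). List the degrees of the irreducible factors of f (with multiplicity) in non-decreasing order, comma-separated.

1, 1, 1, 2

Roots in GF(2): f(0) = 0 → root; f(1) = 0 → root.
Linear factors from roots: (t), (t + 1).
Complete factorization: f(t) = (t + 1)·(t)^2·(t^2 + t + 1).
Factor degrees with multiplicity: 1 + 1 + 1 + 2 = 5.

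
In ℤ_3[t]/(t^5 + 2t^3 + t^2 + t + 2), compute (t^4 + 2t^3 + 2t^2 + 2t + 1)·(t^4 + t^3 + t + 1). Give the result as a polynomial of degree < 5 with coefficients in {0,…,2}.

t^4 + 2t^3 + t^2 + t + 2

Multiply in ℤ_3[t]: (t^4 + 2t^3 + 2t^2 + 2t + 1)·(t^4 + t^3 + t + 1) = t^8 + t^6 + 2t^5 + 2t^3 + t^2 + 1.
Reduce using t^5 ≡ t^3 + 2t^2 + 2t + 1 (mod t^5 + 2t^3 + t^2 + t + 2).
Reduced: t^4 + 2t^3 + t^2 + t + 2.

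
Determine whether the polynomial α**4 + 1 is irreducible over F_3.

Write P(α) = α**4 + 1.
Check for roots in F_3: P(0) = 1; P(1) = 2; P(2) = 2.
No roots, so no linear factors.
Monic irreducibles of degree 2 over GF(3): α**2 + 1, α**2 + α + 2, α**2 + 2α + 2.
α**2 + α + 2 divides P: P(α) = (α**2 + α + 2)·(α**2 + 2α + 2).

No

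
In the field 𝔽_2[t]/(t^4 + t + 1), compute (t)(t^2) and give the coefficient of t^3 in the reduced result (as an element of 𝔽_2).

Multiply in 𝔽_2[t]: (t)·(t^2) = t^3.
Reduced: t^3.

1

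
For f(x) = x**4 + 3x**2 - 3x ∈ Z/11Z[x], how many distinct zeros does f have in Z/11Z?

Evaluate at each of the 11 elements of Z/11Z:
f(0) = 0 → root; f(1) = 1; f(2) = 0 → root; f(3) = 0 → root; f(4) = 6; f(5) = 3; f(6) = 0 → root; f(7) = 8; f(8) = 7; f(9) = 1; f(10) = 7.
Roots: {0, 2, 3, 6}.

4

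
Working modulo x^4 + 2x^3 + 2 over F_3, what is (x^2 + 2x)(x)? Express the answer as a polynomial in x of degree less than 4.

Multiply in F_3[x]: (x^2 + 2x)·(x) = x^3 + 2x^2.
Reduced: x^3 + 2x^2.

x^3 + 2x^2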